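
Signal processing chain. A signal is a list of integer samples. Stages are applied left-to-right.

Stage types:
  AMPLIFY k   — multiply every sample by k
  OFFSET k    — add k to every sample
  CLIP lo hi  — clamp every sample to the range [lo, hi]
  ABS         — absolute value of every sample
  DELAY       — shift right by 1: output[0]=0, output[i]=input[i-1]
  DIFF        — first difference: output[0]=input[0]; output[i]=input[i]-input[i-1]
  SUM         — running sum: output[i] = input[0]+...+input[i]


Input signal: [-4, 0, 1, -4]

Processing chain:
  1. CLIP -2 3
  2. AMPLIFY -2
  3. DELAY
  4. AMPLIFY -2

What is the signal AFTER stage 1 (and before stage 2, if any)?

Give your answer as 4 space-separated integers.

Input: [-4, 0, 1, -4]
Stage 1 (CLIP -2 3): clip(-4,-2,3)=-2, clip(0,-2,3)=0, clip(1,-2,3)=1, clip(-4,-2,3)=-2 -> [-2, 0, 1, -2]

Answer: -2 0 1 -2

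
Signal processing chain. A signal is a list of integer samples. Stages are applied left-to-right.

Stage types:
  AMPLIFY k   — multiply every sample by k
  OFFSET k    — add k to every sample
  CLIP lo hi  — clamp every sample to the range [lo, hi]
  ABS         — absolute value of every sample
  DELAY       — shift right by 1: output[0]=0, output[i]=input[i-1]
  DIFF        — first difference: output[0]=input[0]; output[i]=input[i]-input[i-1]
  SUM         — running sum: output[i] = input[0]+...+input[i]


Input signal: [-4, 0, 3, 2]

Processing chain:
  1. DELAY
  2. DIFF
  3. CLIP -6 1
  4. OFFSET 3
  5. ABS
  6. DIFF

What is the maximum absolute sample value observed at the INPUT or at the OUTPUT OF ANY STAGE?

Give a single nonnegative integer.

Input: [-4, 0, 3, 2] (max |s|=4)
Stage 1 (DELAY): [0, -4, 0, 3] = [0, -4, 0, 3] -> [0, -4, 0, 3] (max |s|=4)
Stage 2 (DIFF): s[0]=0, -4-0=-4, 0--4=4, 3-0=3 -> [0, -4, 4, 3] (max |s|=4)
Stage 3 (CLIP -6 1): clip(0,-6,1)=0, clip(-4,-6,1)=-4, clip(4,-6,1)=1, clip(3,-6,1)=1 -> [0, -4, 1, 1] (max |s|=4)
Stage 4 (OFFSET 3): 0+3=3, -4+3=-1, 1+3=4, 1+3=4 -> [3, -1, 4, 4] (max |s|=4)
Stage 5 (ABS): |3|=3, |-1|=1, |4|=4, |4|=4 -> [3, 1, 4, 4] (max |s|=4)
Stage 6 (DIFF): s[0]=3, 1-3=-2, 4-1=3, 4-4=0 -> [3, -2, 3, 0] (max |s|=3)
Overall max amplitude: 4

Answer: 4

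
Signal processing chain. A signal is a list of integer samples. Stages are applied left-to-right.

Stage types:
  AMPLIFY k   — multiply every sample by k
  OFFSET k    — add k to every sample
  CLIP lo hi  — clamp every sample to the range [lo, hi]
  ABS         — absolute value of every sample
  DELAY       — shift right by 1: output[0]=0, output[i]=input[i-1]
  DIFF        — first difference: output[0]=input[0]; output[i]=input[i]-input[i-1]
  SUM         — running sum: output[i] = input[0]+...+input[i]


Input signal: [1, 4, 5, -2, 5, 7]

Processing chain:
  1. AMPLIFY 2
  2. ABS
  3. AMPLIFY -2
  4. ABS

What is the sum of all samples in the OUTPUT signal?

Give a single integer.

Answer: 96

Derivation:
Input: [1, 4, 5, -2, 5, 7]
Stage 1 (AMPLIFY 2): 1*2=2, 4*2=8, 5*2=10, -2*2=-4, 5*2=10, 7*2=14 -> [2, 8, 10, -4, 10, 14]
Stage 2 (ABS): |2|=2, |8|=8, |10|=10, |-4|=4, |10|=10, |14|=14 -> [2, 8, 10, 4, 10, 14]
Stage 3 (AMPLIFY -2): 2*-2=-4, 8*-2=-16, 10*-2=-20, 4*-2=-8, 10*-2=-20, 14*-2=-28 -> [-4, -16, -20, -8, -20, -28]
Stage 4 (ABS): |-4|=4, |-16|=16, |-20|=20, |-8|=8, |-20|=20, |-28|=28 -> [4, 16, 20, 8, 20, 28]
Output sum: 96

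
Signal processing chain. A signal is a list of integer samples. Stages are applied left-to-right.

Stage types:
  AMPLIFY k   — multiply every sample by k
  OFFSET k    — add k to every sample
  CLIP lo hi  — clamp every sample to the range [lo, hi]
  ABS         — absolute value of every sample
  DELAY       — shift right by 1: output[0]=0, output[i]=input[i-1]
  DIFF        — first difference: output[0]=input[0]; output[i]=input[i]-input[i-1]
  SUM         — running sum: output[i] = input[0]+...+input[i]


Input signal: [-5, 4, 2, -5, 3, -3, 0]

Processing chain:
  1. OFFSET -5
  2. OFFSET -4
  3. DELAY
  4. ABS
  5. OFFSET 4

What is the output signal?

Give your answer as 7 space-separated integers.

Input: [-5, 4, 2, -5, 3, -3, 0]
Stage 1 (OFFSET -5): -5+-5=-10, 4+-5=-1, 2+-5=-3, -5+-5=-10, 3+-5=-2, -3+-5=-8, 0+-5=-5 -> [-10, -1, -3, -10, -2, -8, -5]
Stage 2 (OFFSET -4): -10+-4=-14, -1+-4=-5, -3+-4=-7, -10+-4=-14, -2+-4=-6, -8+-4=-12, -5+-4=-9 -> [-14, -5, -7, -14, -6, -12, -9]
Stage 3 (DELAY): [0, -14, -5, -7, -14, -6, -12] = [0, -14, -5, -7, -14, -6, -12] -> [0, -14, -5, -7, -14, -6, -12]
Stage 4 (ABS): |0|=0, |-14|=14, |-5|=5, |-7|=7, |-14|=14, |-6|=6, |-12|=12 -> [0, 14, 5, 7, 14, 6, 12]
Stage 5 (OFFSET 4): 0+4=4, 14+4=18, 5+4=9, 7+4=11, 14+4=18, 6+4=10, 12+4=16 -> [4, 18, 9, 11, 18, 10, 16]

Answer: 4 18 9 11 18 10 16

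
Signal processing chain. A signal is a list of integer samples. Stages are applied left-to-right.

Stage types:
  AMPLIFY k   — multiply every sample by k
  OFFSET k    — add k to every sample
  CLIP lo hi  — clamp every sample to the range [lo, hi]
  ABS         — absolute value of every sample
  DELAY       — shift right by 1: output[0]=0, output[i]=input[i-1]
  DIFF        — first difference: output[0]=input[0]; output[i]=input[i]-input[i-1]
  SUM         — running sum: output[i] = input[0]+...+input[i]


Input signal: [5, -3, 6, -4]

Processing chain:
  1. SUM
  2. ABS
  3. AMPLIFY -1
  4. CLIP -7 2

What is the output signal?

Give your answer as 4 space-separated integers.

Input: [5, -3, 6, -4]
Stage 1 (SUM): sum[0..0]=5, sum[0..1]=2, sum[0..2]=8, sum[0..3]=4 -> [5, 2, 8, 4]
Stage 2 (ABS): |5|=5, |2|=2, |8|=8, |4|=4 -> [5, 2, 8, 4]
Stage 3 (AMPLIFY -1): 5*-1=-5, 2*-1=-2, 8*-1=-8, 4*-1=-4 -> [-5, -2, -8, -4]
Stage 4 (CLIP -7 2): clip(-5,-7,2)=-5, clip(-2,-7,2)=-2, clip(-8,-7,2)=-7, clip(-4,-7,2)=-4 -> [-5, -2, -7, -4]

Answer: -5 -2 -7 -4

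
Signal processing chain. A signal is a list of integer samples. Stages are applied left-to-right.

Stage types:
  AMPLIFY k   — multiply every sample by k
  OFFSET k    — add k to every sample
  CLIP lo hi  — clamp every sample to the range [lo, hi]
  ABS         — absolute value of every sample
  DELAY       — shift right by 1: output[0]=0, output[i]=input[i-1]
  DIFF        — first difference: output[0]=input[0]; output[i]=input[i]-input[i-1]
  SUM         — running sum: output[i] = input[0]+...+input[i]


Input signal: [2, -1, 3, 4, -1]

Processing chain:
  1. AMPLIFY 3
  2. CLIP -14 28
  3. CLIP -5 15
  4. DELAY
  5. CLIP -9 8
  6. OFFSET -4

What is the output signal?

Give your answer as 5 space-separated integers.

Input: [2, -1, 3, 4, -1]
Stage 1 (AMPLIFY 3): 2*3=6, -1*3=-3, 3*3=9, 4*3=12, -1*3=-3 -> [6, -3, 9, 12, -3]
Stage 2 (CLIP -14 28): clip(6,-14,28)=6, clip(-3,-14,28)=-3, clip(9,-14,28)=9, clip(12,-14,28)=12, clip(-3,-14,28)=-3 -> [6, -3, 9, 12, -3]
Stage 3 (CLIP -5 15): clip(6,-5,15)=6, clip(-3,-5,15)=-3, clip(9,-5,15)=9, clip(12,-5,15)=12, clip(-3,-5,15)=-3 -> [6, -3, 9, 12, -3]
Stage 4 (DELAY): [0, 6, -3, 9, 12] = [0, 6, -3, 9, 12] -> [0, 6, -3, 9, 12]
Stage 5 (CLIP -9 8): clip(0,-9,8)=0, clip(6,-9,8)=6, clip(-3,-9,8)=-3, clip(9,-9,8)=8, clip(12,-9,8)=8 -> [0, 6, -3, 8, 8]
Stage 6 (OFFSET -4): 0+-4=-4, 6+-4=2, -3+-4=-7, 8+-4=4, 8+-4=4 -> [-4, 2, -7, 4, 4]

Answer: -4 2 -7 4 4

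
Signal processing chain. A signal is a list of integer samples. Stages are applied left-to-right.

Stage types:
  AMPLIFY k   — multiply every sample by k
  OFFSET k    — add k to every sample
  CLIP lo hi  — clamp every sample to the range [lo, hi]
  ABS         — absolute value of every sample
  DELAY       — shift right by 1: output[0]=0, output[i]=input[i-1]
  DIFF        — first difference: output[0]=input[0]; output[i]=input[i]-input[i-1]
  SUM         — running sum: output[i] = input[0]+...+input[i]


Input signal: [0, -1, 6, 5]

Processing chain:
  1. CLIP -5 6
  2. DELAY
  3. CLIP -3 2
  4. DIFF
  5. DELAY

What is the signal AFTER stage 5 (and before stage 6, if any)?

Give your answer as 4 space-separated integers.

Input: [0, -1, 6, 5]
Stage 1 (CLIP -5 6): clip(0,-5,6)=0, clip(-1,-5,6)=-1, clip(6,-5,6)=6, clip(5,-5,6)=5 -> [0, -1, 6, 5]
Stage 2 (DELAY): [0, 0, -1, 6] = [0, 0, -1, 6] -> [0, 0, -1, 6]
Stage 3 (CLIP -3 2): clip(0,-3,2)=0, clip(0,-3,2)=0, clip(-1,-3,2)=-1, clip(6,-3,2)=2 -> [0, 0, -1, 2]
Stage 4 (DIFF): s[0]=0, 0-0=0, -1-0=-1, 2--1=3 -> [0, 0, -1, 3]
Stage 5 (DELAY): [0, 0, 0, -1] = [0, 0, 0, -1] -> [0, 0, 0, -1]

Answer: 0 0 0 -1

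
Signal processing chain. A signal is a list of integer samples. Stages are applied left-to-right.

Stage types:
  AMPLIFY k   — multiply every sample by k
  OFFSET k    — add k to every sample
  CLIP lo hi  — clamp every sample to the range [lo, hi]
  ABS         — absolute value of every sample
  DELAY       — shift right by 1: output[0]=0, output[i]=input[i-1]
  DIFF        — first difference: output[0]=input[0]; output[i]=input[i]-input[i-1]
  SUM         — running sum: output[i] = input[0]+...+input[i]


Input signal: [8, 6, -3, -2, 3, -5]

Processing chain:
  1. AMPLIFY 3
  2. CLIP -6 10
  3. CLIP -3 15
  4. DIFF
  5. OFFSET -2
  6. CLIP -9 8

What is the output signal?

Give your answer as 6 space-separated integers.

Input: [8, 6, -3, -2, 3, -5]
Stage 1 (AMPLIFY 3): 8*3=24, 6*3=18, -3*3=-9, -2*3=-6, 3*3=9, -5*3=-15 -> [24, 18, -9, -6, 9, -15]
Stage 2 (CLIP -6 10): clip(24,-6,10)=10, clip(18,-6,10)=10, clip(-9,-6,10)=-6, clip(-6,-6,10)=-6, clip(9,-6,10)=9, clip(-15,-6,10)=-6 -> [10, 10, -6, -6, 9, -6]
Stage 3 (CLIP -3 15): clip(10,-3,15)=10, clip(10,-3,15)=10, clip(-6,-3,15)=-3, clip(-6,-3,15)=-3, clip(9,-3,15)=9, clip(-6,-3,15)=-3 -> [10, 10, -3, -3, 9, -3]
Stage 4 (DIFF): s[0]=10, 10-10=0, -3-10=-13, -3--3=0, 9--3=12, -3-9=-12 -> [10, 0, -13, 0, 12, -12]
Stage 5 (OFFSET -2): 10+-2=8, 0+-2=-2, -13+-2=-15, 0+-2=-2, 12+-2=10, -12+-2=-14 -> [8, -2, -15, -2, 10, -14]
Stage 6 (CLIP -9 8): clip(8,-9,8)=8, clip(-2,-9,8)=-2, clip(-15,-9,8)=-9, clip(-2,-9,8)=-2, clip(10,-9,8)=8, clip(-14,-9,8)=-9 -> [8, -2, -9, -2, 8, -9]

Answer: 8 -2 -9 -2 8 -9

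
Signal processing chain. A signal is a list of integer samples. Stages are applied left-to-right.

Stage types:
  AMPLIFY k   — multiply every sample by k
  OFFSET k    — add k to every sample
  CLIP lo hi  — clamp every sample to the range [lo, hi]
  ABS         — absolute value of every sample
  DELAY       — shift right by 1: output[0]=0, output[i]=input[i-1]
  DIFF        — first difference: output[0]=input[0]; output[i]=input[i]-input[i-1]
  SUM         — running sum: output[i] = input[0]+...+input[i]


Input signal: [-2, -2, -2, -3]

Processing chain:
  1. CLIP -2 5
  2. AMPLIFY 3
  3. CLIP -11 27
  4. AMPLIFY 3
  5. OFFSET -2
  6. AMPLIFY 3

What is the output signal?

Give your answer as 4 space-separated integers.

Input: [-2, -2, -2, -3]
Stage 1 (CLIP -2 5): clip(-2,-2,5)=-2, clip(-2,-2,5)=-2, clip(-2,-2,5)=-2, clip(-3,-2,5)=-2 -> [-2, -2, -2, -2]
Stage 2 (AMPLIFY 3): -2*3=-6, -2*3=-6, -2*3=-6, -2*3=-6 -> [-6, -6, -6, -6]
Stage 3 (CLIP -11 27): clip(-6,-11,27)=-6, clip(-6,-11,27)=-6, clip(-6,-11,27)=-6, clip(-6,-11,27)=-6 -> [-6, -6, -6, -6]
Stage 4 (AMPLIFY 3): -6*3=-18, -6*3=-18, -6*3=-18, -6*3=-18 -> [-18, -18, -18, -18]
Stage 5 (OFFSET -2): -18+-2=-20, -18+-2=-20, -18+-2=-20, -18+-2=-20 -> [-20, -20, -20, -20]
Stage 6 (AMPLIFY 3): -20*3=-60, -20*3=-60, -20*3=-60, -20*3=-60 -> [-60, -60, -60, -60]

Answer: -60 -60 -60 -60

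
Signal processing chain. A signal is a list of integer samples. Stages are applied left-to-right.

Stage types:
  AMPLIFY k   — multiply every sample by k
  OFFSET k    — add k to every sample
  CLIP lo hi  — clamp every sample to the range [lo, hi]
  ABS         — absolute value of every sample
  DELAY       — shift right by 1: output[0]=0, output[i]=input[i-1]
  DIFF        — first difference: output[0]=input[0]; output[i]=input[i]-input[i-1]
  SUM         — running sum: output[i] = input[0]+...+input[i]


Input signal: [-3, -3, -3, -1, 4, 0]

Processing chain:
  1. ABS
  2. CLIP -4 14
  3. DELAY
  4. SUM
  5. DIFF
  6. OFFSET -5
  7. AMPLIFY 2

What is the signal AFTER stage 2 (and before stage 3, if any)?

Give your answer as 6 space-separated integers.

Input: [-3, -3, -3, -1, 4, 0]
Stage 1 (ABS): |-3|=3, |-3|=3, |-3|=3, |-1|=1, |4|=4, |0|=0 -> [3, 3, 3, 1, 4, 0]
Stage 2 (CLIP -4 14): clip(3,-4,14)=3, clip(3,-4,14)=3, clip(3,-4,14)=3, clip(1,-4,14)=1, clip(4,-4,14)=4, clip(0,-4,14)=0 -> [3, 3, 3, 1, 4, 0]

Answer: 3 3 3 1 4 0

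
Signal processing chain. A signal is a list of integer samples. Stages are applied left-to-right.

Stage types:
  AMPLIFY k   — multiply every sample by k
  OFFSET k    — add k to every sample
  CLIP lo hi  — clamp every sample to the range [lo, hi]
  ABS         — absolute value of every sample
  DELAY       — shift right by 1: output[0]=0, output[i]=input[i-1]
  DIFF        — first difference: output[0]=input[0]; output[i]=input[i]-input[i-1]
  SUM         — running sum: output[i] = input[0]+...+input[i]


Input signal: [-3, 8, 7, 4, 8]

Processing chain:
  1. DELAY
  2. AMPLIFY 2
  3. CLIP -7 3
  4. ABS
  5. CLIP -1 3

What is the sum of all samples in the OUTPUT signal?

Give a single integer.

Input: [-3, 8, 7, 4, 8]
Stage 1 (DELAY): [0, -3, 8, 7, 4] = [0, -3, 8, 7, 4] -> [0, -3, 8, 7, 4]
Stage 2 (AMPLIFY 2): 0*2=0, -3*2=-6, 8*2=16, 7*2=14, 4*2=8 -> [0, -6, 16, 14, 8]
Stage 3 (CLIP -7 3): clip(0,-7,3)=0, clip(-6,-7,3)=-6, clip(16,-7,3)=3, clip(14,-7,3)=3, clip(8,-7,3)=3 -> [0, -6, 3, 3, 3]
Stage 4 (ABS): |0|=0, |-6|=6, |3|=3, |3|=3, |3|=3 -> [0, 6, 3, 3, 3]
Stage 5 (CLIP -1 3): clip(0,-1,3)=0, clip(6,-1,3)=3, clip(3,-1,3)=3, clip(3,-1,3)=3, clip(3,-1,3)=3 -> [0, 3, 3, 3, 3]
Output sum: 12

Answer: 12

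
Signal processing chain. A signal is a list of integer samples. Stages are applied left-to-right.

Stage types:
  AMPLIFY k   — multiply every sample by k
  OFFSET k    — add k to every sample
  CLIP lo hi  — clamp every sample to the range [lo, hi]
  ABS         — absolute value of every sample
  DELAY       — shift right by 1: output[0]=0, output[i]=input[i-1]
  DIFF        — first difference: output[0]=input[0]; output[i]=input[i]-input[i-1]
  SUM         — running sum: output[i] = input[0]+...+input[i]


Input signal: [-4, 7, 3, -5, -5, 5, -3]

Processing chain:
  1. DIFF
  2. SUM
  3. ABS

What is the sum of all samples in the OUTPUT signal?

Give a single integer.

Input: [-4, 7, 3, -5, -5, 5, -3]
Stage 1 (DIFF): s[0]=-4, 7--4=11, 3-7=-4, -5-3=-8, -5--5=0, 5--5=10, -3-5=-8 -> [-4, 11, -4, -8, 0, 10, -8]
Stage 2 (SUM): sum[0..0]=-4, sum[0..1]=7, sum[0..2]=3, sum[0..3]=-5, sum[0..4]=-5, sum[0..5]=5, sum[0..6]=-3 -> [-4, 7, 3, -5, -5, 5, -3]
Stage 3 (ABS): |-4|=4, |7|=7, |3|=3, |-5|=5, |-5|=5, |5|=5, |-3|=3 -> [4, 7, 3, 5, 5, 5, 3]
Output sum: 32

Answer: 32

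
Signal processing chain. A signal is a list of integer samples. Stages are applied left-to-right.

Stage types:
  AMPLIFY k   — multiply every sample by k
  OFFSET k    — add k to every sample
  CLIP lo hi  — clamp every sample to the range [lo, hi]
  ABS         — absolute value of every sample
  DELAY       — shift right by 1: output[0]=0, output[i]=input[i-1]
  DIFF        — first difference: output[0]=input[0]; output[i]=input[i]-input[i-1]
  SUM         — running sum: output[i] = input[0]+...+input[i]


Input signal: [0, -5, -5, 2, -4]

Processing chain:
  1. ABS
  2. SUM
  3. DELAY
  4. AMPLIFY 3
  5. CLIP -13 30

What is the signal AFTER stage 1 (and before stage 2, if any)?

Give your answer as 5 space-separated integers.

Answer: 0 5 5 2 4

Derivation:
Input: [0, -5, -5, 2, -4]
Stage 1 (ABS): |0|=0, |-5|=5, |-5|=5, |2|=2, |-4|=4 -> [0, 5, 5, 2, 4]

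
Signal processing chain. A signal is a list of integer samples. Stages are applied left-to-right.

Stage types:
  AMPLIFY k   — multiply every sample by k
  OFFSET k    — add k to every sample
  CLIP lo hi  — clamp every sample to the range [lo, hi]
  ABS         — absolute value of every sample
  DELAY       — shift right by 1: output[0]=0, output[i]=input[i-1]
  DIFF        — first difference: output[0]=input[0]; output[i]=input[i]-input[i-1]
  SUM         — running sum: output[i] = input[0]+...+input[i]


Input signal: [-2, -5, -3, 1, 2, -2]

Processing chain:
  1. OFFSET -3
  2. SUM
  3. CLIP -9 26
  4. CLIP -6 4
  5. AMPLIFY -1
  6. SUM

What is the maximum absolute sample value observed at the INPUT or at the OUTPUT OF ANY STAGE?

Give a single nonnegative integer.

Input: [-2, -5, -3, 1, 2, -2] (max |s|=5)
Stage 1 (OFFSET -3): -2+-3=-5, -5+-3=-8, -3+-3=-6, 1+-3=-2, 2+-3=-1, -2+-3=-5 -> [-5, -8, -6, -2, -1, -5] (max |s|=8)
Stage 2 (SUM): sum[0..0]=-5, sum[0..1]=-13, sum[0..2]=-19, sum[0..3]=-21, sum[0..4]=-22, sum[0..5]=-27 -> [-5, -13, -19, -21, -22, -27] (max |s|=27)
Stage 3 (CLIP -9 26): clip(-5,-9,26)=-5, clip(-13,-9,26)=-9, clip(-19,-9,26)=-9, clip(-21,-9,26)=-9, clip(-22,-9,26)=-9, clip(-27,-9,26)=-9 -> [-5, -9, -9, -9, -9, -9] (max |s|=9)
Stage 4 (CLIP -6 4): clip(-5,-6,4)=-5, clip(-9,-6,4)=-6, clip(-9,-6,4)=-6, clip(-9,-6,4)=-6, clip(-9,-6,4)=-6, clip(-9,-6,4)=-6 -> [-5, -6, -6, -6, -6, -6] (max |s|=6)
Stage 5 (AMPLIFY -1): -5*-1=5, -6*-1=6, -6*-1=6, -6*-1=6, -6*-1=6, -6*-1=6 -> [5, 6, 6, 6, 6, 6] (max |s|=6)
Stage 6 (SUM): sum[0..0]=5, sum[0..1]=11, sum[0..2]=17, sum[0..3]=23, sum[0..4]=29, sum[0..5]=35 -> [5, 11, 17, 23, 29, 35] (max |s|=35)
Overall max amplitude: 35

Answer: 35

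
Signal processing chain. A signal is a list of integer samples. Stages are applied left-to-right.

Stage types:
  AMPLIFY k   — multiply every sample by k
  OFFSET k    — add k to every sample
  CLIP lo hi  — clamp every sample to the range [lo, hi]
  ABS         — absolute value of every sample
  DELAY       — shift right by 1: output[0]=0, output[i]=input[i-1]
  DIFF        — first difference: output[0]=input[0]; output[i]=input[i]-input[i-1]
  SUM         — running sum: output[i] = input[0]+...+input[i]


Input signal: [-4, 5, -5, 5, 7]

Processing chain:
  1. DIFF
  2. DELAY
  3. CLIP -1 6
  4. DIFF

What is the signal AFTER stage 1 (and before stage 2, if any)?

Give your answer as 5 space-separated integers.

Answer: -4 9 -10 10 2

Derivation:
Input: [-4, 5, -5, 5, 7]
Stage 1 (DIFF): s[0]=-4, 5--4=9, -5-5=-10, 5--5=10, 7-5=2 -> [-4, 9, -10, 10, 2]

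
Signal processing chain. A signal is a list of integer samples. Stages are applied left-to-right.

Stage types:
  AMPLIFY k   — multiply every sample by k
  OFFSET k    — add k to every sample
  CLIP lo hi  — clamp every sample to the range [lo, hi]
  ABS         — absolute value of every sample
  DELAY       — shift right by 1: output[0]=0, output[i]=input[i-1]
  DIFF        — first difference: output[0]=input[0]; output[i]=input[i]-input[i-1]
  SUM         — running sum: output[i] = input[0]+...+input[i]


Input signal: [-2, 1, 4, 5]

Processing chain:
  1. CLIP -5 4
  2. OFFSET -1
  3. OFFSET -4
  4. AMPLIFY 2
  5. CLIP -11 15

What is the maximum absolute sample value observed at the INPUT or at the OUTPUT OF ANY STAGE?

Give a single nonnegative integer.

Input: [-2, 1, 4, 5] (max |s|=5)
Stage 1 (CLIP -5 4): clip(-2,-5,4)=-2, clip(1,-5,4)=1, clip(4,-5,4)=4, clip(5,-5,4)=4 -> [-2, 1, 4, 4] (max |s|=4)
Stage 2 (OFFSET -1): -2+-1=-3, 1+-1=0, 4+-1=3, 4+-1=3 -> [-3, 0, 3, 3] (max |s|=3)
Stage 3 (OFFSET -4): -3+-4=-7, 0+-4=-4, 3+-4=-1, 3+-4=-1 -> [-7, -4, -1, -1] (max |s|=7)
Stage 4 (AMPLIFY 2): -7*2=-14, -4*2=-8, -1*2=-2, -1*2=-2 -> [-14, -8, -2, -2] (max |s|=14)
Stage 5 (CLIP -11 15): clip(-14,-11,15)=-11, clip(-8,-11,15)=-8, clip(-2,-11,15)=-2, clip(-2,-11,15)=-2 -> [-11, -8, -2, -2] (max |s|=11)
Overall max amplitude: 14

Answer: 14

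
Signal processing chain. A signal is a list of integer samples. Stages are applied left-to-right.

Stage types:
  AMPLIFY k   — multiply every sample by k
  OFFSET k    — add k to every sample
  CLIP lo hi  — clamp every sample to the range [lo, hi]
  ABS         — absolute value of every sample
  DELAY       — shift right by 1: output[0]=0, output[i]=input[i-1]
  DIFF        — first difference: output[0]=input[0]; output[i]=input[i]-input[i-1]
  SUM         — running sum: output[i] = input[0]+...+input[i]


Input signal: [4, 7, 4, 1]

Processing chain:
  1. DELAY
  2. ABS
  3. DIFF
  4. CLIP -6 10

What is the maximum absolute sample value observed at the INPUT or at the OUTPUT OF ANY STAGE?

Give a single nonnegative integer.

Answer: 7

Derivation:
Input: [4, 7, 4, 1] (max |s|=7)
Stage 1 (DELAY): [0, 4, 7, 4] = [0, 4, 7, 4] -> [0, 4, 7, 4] (max |s|=7)
Stage 2 (ABS): |0|=0, |4|=4, |7|=7, |4|=4 -> [0, 4, 7, 4] (max |s|=7)
Stage 3 (DIFF): s[0]=0, 4-0=4, 7-4=3, 4-7=-3 -> [0, 4, 3, -3] (max |s|=4)
Stage 4 (CLIP -6 10): clip(0,-6,10)=0, clip(4,-6,10)=4, clip(3,-6,10)=3, clip(-3,-6,10)=-3 -> [0, 4, 3, -3] (max |s|=4)
Overall max amplitude: 7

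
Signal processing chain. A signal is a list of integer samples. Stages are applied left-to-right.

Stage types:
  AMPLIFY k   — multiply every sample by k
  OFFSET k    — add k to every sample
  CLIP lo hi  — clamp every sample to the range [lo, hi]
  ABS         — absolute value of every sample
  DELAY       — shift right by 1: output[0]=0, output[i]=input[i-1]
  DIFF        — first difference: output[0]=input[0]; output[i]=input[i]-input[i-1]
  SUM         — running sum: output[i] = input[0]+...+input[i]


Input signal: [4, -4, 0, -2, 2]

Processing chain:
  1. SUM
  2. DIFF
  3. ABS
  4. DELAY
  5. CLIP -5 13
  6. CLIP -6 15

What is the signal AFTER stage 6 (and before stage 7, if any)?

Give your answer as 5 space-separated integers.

Input: [4, -4, 0, -2, 2]
Stage 1 (SUM): sum[0..0]=4, sum[0..1]=0, sum[0..2]=0, sum[0..3]=-2, sum[0..4]=0 -> [4, 0, 0, -2, 0]
Stage 2 (DIFF): s[0]=4, 0-4=-4, 0-0=0, -2-0=-2, 0--2=2 -> [4, -4, 0, -2, 2]
Stage 3 (ABS): |4|=4, |-4|=4, |0|=0, |-2|=2, |2|=2 -> [4, 4, 0, 2, 2]
Stage 4 (DELAY): [0, 4, 4, 0, 2] = [0, 4, 4, 0, 2] -> [0, 4, 4, 0, 2]
Stage 5 (CLIP -5 13): clip(0,-5,13)=0, clip(4,-5,13)=4, clip(4,-5,13)=4, clip(0,-5,13)=0, clip(2,-5,13)=2 -> [0, 4, 4, 0, 2]
Stage 6 (CLIP -6 15): clip(0,-6,15)=0, clip(4,-6,15)=4, clip(4,-6,15)=4, clip(0,-6,15)=0, clip(2,-6,15)=2 -> [0, 4, 4, 0, 2]

Answer: 0 4 4 0 2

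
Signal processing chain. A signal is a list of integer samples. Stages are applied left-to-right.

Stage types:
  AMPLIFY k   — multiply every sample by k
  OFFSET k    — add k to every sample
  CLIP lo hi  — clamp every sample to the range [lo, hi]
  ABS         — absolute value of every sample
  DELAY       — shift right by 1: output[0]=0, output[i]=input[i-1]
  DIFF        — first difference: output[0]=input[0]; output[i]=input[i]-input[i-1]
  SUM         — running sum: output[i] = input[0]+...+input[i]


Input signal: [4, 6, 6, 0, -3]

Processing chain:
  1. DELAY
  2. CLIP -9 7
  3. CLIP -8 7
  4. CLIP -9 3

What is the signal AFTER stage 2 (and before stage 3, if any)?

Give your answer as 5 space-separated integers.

Answer: 0 4 6 6 0

Derivation:
Input: [4, 6, 6, 0, -3]
Stage 1 (DELAY): [0, 4, 6, 6, 0] = [0, 4, 6, 6, 0] -> [0, 4, 6, 6, 0]
Stage 2 (CLIP -9 7): clip(0,-9,7)=0, clip(4,-9,7)=4, clip(6,-9,7)=6, clip(6,-9,7)=6, clip(0,-9,7)=0 -> [0, 4, 6, 6, 0]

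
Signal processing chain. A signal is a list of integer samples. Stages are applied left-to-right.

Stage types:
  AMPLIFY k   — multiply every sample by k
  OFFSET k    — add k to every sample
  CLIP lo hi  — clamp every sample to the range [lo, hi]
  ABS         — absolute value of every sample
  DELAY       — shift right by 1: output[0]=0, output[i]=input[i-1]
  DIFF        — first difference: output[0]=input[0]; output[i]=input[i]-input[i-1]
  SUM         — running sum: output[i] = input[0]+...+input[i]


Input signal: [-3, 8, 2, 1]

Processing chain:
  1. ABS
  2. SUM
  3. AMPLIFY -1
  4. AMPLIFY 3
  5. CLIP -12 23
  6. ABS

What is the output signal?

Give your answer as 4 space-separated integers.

Answer: 9 12 12 12

Derivation:
Input: [-3, 8, 2, 1]
Stage 1 (ABS): |-3|=3, |8|=8, |2|=2, |1|=1 -> [3, 8, 2, 1]
Stage 2 (SUM): sum[0..0]=3, sum[0..1]=11, sum[0..2]=13, sum[0..3]=14 -> [3, 11, 13, 14]
Stage 3 (AMPLIFY -1): 3*-1=-3, 11*-1=-11, 13*-1=-13, 14*-1=-14 -> [-3, -11, -13, -14]
Stage 4 (AMPLIFY 3): -3*3=-9, -11*3=-33, -13*3=-39, -14*3=-42 -> [-9, -33, -39, -42]
Stage 5 (CLIP -12 23): clip(-9,-12,23)=-9, clip(-33,-12,23)=-12, clip(-39,-12,23)=-12, clip(-42,-12,23)=-12 -> [-9, -12, -12, -12]
Stage 6 (ABS): |-9|=9, |-12|=12, |-12|=12, |-12|=12 -> [9, 12, 12, 12]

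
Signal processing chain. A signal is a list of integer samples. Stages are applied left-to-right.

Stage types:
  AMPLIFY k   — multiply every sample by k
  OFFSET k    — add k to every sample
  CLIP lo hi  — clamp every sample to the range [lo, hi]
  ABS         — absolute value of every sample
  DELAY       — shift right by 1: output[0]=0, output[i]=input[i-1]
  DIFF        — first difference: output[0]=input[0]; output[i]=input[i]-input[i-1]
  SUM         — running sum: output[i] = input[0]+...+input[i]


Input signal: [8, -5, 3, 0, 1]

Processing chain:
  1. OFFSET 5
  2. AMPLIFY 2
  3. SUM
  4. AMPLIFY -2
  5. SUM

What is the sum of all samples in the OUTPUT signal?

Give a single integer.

Input: [8, -5, 3, 0, 1]
Stage 1 (OFFSET 5): 8+5=13, -5+5=0, 3+5=8, 0+5=5, 1+5=6 -> [13, 0, 8, 5, 6]
Stage 2 (AMPLIFY 2): 13*2=26, 0*2=0, 8*2=16, 5*2=10, 6*2=12 -> [26, 0, 16, 10, 12]
Stage 3 (SUM): sum[0..0]=26, sum[0..1]=26, sum[0..2]=42, sum[0..3]=52, sum[0..4]=64 -> [26, 26, 42, 52, 64]
Stage 4 (AMPLIFY -2): 26*-2=-52, 26*-2=-52, 42*-2=-84, 52*-2=-104, 64*-2=-128 -> [-52, -52, -84, -104, -128]
Stage 5 (SUM): sum[0..0]=-52, sum[0..1]=-104, sum[0..2]=-188, sum[0..3]=-292, sum[0..4]=-420 -> [-52, -104, -188, -292, -420]
Output sum: -1056

Answer: -1056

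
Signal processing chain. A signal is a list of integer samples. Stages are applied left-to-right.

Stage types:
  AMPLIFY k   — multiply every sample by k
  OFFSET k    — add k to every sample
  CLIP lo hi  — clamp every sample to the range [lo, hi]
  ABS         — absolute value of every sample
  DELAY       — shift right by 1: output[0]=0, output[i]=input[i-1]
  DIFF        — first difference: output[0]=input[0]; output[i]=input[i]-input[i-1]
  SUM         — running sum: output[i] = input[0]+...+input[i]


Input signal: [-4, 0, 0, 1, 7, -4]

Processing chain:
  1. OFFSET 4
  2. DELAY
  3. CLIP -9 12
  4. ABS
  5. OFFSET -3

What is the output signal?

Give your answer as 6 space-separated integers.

Answer: -3 -3 1 1 2 8

Derivation:
Input: [-4, 0, 0, 1, 7, -4]
Stage 1 (OFFSET 4): -4+4=0, 0+4=4, 0+4=4, 1+4=5, 7+4=11, -4+4=0 -> [0, 4, 4, 5, 11, 0]
Stage 2 (DELAY): [0, 0, 4, 4, 5, 11] = [0, 0, 4, 4, 5, 11] -> [0, 0, 4, 4, 5, 11]
Stage 3 (CLIP -9 12): clip(0,-9,12)=0, clip(0,-9,12)=0, clip(4,-9,12)=4, clip(4,-9,12)=4, clip(5,-9,12)=5, clip(11,-9,12)=11 -> [0, 0, 4, 4, 5, 11]
Stage 4 (ABS): |0|=0, |0|=0, |4|=4, |4|=4, |5|=5, |11|=11 -> [0, 0, 4, 4, 5, 11]
Stage 5 (OFFSET -3): 0+-3=-3, 0+-3=-3, 4+-3=1, 4+-3=1, 5+-3=2, 11+-3=8 -> [-3, -3, 1, 1, 2, 8]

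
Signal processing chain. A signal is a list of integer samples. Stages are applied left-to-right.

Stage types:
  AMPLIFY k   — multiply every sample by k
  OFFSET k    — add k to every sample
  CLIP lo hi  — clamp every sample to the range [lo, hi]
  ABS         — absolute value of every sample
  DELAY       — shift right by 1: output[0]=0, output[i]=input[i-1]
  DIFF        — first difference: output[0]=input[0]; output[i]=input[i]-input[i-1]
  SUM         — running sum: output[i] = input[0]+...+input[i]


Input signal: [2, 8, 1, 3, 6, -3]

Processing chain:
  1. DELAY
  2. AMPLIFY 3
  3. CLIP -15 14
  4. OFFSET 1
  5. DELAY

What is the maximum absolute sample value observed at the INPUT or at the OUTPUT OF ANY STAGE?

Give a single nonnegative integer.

Answer: 24

Derivation:
Input: [2, 8, 1, 3, 6, -3] (max |s|=8)
Stage 1 (DELAY): [0, 2, 8, 1, 3, 6] = [0, 2, 8, 1, 3, 6] -> [0, 2, 8, 1, 3, 6] (max |s|=8)
Stage 2 (AMPLIFY 3): 0*3=0, 2*3=6, 8*3=24, 1*3=3, 3*3=9, 6*3=18 -> [0, 6, 24, 3, 9, 18] (max |s|=24)
Stage 3 (CLIP -15 14): clip(0,-15,14)=0, clip(6,-15,14)=6, clip(24,-15,14)=14, clip(3,-15,14)=3, clip(9,-15,14)=9, clip(18,-15,14)=14 -> [0, 6, 14, 3, 9, 14] (max |s|=14)
Stage 4 (OFFSET 1): 0+1=1, 6+1=7, 14+1=15, 3+1=4, 9+1=10, 14+1=15 -> [1, 7, 15, 4, 10, 15] (max |s|=15)
Stage 5 (DELAY): [0, 1, 7, 15, 4, 10] = [0, 1, 7, 15, 4, 10] -> [0, 1, 7, 15, 4, 10] (max |s|=15)
Overall max amplitude: 24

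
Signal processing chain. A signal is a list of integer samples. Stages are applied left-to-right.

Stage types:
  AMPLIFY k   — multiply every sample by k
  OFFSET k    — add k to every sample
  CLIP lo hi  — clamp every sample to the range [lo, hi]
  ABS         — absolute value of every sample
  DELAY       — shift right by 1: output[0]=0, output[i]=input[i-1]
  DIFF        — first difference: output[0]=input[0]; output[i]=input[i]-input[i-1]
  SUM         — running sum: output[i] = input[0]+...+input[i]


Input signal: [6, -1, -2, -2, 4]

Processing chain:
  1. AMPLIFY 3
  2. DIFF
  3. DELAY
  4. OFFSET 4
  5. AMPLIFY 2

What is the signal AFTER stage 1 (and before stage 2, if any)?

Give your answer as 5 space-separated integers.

Input: [6, -1, -2, -2, 4]
Stage 1 (AMPLIFY 3): 6*3=18, -1*3=-3, -2*3=-6, -2*3=-6, 4*3=12 -> [18, -3, -6, -6, 12]

Answer: 18 -3 -6 -6 12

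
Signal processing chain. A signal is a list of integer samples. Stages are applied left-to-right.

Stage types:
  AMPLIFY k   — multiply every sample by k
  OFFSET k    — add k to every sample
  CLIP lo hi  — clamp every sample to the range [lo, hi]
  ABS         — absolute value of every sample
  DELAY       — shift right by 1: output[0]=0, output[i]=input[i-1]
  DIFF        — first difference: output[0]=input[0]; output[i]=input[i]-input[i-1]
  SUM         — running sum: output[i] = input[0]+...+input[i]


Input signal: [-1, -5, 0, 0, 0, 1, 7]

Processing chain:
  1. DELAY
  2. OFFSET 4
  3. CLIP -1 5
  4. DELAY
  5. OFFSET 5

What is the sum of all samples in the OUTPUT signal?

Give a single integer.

Input: [-1, -5, 0, 0, 0, 1, 7]
Stage 1 (DELAY): [0, -1, -5, 0, 0, 0, 1] = [0, -1, -5, 0, 0, 0, 1] -> [0, -1, -5, 0, 0, 0, 1]
Stage 2 (OFFSET 4): 0+4=4, -1+4=3, -5+4=-1, 0+4=4, 0+4=4, 0+4=4, 1+4=5 -> [4, 3, -1, 4, 4, 4, 5]
Stage 3 (CLIP -1 5): clip(4,-1,5)=4, clip(3,-1,5)=3, clip(-1,-1,5)=-1, clip(4,-1,5)=4, clip(4,-1,5)=4, clip(4,-1,5)=4, clip(5,-1,5)=5 -> [4, 3, -1, 4, 4, 4, 5]
Stage 4 (DELAY): [0, 4, 3, -1, 4, 4, 4] = [0, 4, 3, -1, 4, 4, 4] -> [0, 4, 3, -1, 4, 4, 4]
Stage 5 (OFFSET 5): 0+5=5, 4+5=9, 3+5=8, -1+5=4, 4+5=9, 4+5=9, 4+5=9 -> [5, 9, 8, 4, 9, 9, 9]
Output sum: 53

Answer: 53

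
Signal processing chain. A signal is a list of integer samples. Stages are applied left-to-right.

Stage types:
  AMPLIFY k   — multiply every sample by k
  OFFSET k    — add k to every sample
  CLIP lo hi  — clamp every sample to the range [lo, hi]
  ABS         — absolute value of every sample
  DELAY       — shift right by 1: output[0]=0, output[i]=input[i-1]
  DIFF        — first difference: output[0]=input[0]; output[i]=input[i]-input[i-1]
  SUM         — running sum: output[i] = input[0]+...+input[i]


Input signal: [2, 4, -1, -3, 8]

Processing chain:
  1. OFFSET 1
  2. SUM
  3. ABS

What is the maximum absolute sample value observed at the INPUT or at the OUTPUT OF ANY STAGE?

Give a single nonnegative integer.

Answer: 15

Derivation:
Input: [2, 4, -1, -3, 8] (max |s|=8)
Stage 1 (OFFSET 1): 2+1=3, 4+1=5, -1+1=0, -3+1=-2, 8+1=9 -> [3, 5, 0, -2, 9] (max |s|=9)
Stage 2 (SUM): sum[0..0]=3, sum[0..1]=8, sum[0..2]=8, sum[0..3]=6, sum[0..4]=15 -> [3, 8, 8, 6, 15] (max |s|=15)
Stage 3 (ABS): |3|=3, |8|=8, |8|=8, |6|=6, |15|=15 -> [3, 8, 8, 6, 15] (max |s|=15)
Overall max amplitude: 15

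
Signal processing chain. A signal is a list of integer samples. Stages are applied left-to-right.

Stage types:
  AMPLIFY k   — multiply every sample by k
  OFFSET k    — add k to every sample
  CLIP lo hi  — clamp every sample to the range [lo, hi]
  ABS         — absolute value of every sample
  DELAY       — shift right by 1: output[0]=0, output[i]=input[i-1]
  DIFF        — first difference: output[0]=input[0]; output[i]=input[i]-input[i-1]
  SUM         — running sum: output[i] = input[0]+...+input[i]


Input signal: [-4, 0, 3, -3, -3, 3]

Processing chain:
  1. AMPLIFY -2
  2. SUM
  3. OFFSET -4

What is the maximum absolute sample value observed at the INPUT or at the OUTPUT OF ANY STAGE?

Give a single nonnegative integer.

Answer: 14

Derivation:
Input: [-4, 0, 3, -3, -3, 3] (max |s|=4)
Stage 1 (AMPLIFY -2): -4*-2=8, 0*-2=0, 3*-2=-6, -3*-2=6, -3*-2=6, 3*-2=-6 -> [8, 0, -6, 6, 6, -6] (max |s|=8)
Stage 2 (SUM): sum[0..0]=8, sum[0..1]=8, sum[0..2]=2, sum[0..3]=8, sum[0..4]=14, sum[0..5]=8 -> [8, 8, 2, 8, 14, 8] (max |s|=14)
Stage 3 (OFFSET -4): 8+-4=4, 8+-4=4, 2+-4=-2, 8+-4=4, 14+-4=10, 8+-4=4 -> [4, 4, -2, 4, 10, 4] (max |s|=10)
Overall max amplitude: 14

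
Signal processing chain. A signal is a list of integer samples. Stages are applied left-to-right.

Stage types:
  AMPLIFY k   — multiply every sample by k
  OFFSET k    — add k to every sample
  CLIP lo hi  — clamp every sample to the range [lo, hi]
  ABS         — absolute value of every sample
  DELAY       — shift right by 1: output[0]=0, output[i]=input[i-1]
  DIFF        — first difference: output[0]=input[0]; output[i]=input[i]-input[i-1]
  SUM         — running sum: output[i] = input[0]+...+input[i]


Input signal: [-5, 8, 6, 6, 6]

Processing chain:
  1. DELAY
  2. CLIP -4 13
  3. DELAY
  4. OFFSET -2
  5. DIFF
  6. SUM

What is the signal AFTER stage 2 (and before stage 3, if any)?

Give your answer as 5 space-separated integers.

Input: [-5, 8, 6, 6, 6]
Stage 1 (DELAY): [0, -5, 8, 6, 6] = [0, -5, 8, 6, 6] -> [0, -5, 8, 6, 6]
Stage 2 (CLIP -4 13): clip(0,-4,13)=0, clip(-5,-4,13)=-4, clip(8,-4,13)=8, clip(6,-4,13)=6, clip(6,-4,13)=6 -> [0, -4, 8, 6, 6]

Answer: 0 -4 8 6 6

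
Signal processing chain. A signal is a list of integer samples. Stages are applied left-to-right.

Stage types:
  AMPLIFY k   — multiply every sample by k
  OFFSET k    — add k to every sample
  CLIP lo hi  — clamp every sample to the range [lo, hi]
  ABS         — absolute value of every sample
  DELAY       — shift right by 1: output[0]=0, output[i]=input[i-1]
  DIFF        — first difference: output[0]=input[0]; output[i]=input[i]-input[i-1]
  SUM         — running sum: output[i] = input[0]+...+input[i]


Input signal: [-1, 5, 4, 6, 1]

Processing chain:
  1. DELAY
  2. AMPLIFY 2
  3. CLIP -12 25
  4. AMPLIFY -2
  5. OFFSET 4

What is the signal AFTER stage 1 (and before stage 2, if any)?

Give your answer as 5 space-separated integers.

Answer: 0 -1 5 4 6

Derivation:
Input: [-1, 5, 4, 6, 1]
Stage 1 (DELAY): [0, -1, 5, 4, 6] = [0, -1, 5, 4, 6] -> [0, -1, 5, 4, 6]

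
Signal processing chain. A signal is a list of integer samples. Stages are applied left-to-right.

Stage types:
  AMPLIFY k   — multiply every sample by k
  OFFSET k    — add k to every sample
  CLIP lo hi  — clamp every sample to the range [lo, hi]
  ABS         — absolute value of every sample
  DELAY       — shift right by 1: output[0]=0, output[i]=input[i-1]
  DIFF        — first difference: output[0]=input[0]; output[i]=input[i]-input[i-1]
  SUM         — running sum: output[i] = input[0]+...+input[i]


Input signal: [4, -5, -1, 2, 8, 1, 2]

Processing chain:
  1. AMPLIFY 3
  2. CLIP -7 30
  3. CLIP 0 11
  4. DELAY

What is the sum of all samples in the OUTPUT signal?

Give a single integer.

Input: [4, -5, -1, 2, 8, 1, 2]
Stage 1 (AMPLIFY 3): 4*3=12, -5*3=-15, -1*3=-3, 2*3=6, 8*3=24, 1*3=3, 2*3=6 -> [12, -15, -3, 6, 24, 3, 6]
Stage 2 (CLIP -7 30): clip(12,-7,30)=12, clip(-15,-7,30)=-7, clip(-3,-7,30)=-3, clip(6,-7,30)=6, clip(24,-7,30)=24, clip(3,-7,30)=3, clip(6,-7,30)=6 -> [12, -7, -3, 6, 24, 3, 6]
Stage 3 (CLIP 0 11): clip(12,0,11)=11, clip(-7,0,11)=0, clip(-3,0,11)=0, clip(6,0,11)=6, clip(24,0,11)=11, clip(3,0,11)=3, clip(6,0,11)=6 -> [11, 0, 0, 6, 11, 3, 6]
Stage 4 (DELAY): [0, 11, 0, 0, 6, 11, 3] = [0, 11, 0, 0, 6, 11, 3] -> [0, 11, 0, 0, 6, 11, 3]
Output sum: 31

Answer: 31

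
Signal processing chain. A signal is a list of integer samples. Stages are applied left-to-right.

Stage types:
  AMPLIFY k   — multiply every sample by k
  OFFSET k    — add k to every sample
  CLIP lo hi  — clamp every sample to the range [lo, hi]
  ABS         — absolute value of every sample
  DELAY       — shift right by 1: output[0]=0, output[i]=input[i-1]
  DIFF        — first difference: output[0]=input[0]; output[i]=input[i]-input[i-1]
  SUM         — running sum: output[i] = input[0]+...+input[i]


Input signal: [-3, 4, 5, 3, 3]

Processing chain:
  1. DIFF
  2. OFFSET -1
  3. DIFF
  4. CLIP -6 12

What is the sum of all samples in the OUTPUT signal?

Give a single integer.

Input: [-3, 4, 5, 3, 3]
Stage 1 (DIFF): s[0]=-3, 4--3=7, 5-4=1, 3-5=-2, 3-3=0 -> [-3, 7, 1, -2, 0]
Stage 2 (OFFSET -1): -3+-1=-4, 7+-1=6, 1+-1=0, -2+-1=-3, 0+-1=-1 -> [-4, 6, 0, -3, -1]
Stage 3 (DIFF): s[0]=-4, 6--4=10, 0-6=-6, -3-0=-3, -1--3=2 -> [-4, 10, -6, -3, 2]
Stage 4 (CLIP -6 12): clip(-4,-6,12)=-4, clip(10,-6,12)=10, clip(-6,-6,12)=-6, clip(-3,-6,12)=-3, clip(2,-6,12)=2 -> [-4, 10, -6, -3, 2]
Output sum: -1

Answer: -1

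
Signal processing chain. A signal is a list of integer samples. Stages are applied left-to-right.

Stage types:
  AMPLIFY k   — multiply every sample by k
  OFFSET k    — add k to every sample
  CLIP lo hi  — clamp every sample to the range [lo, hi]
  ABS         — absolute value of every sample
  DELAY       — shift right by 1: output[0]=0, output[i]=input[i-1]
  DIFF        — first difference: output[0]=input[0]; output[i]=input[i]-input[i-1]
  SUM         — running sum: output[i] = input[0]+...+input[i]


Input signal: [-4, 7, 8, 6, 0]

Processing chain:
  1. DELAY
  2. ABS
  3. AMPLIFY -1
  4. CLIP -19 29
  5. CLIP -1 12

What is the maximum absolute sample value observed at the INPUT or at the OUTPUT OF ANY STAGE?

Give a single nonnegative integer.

Input: [-4, 7, 8, 6, 0] (max |s|=8)
Stage 1 (DELAY): [0, -4, 7, 8, 6] = [0, -4, 7, 8, 6] -> [0, -4, 7, 8, 6] (max |s|=8)
Stage 2 (ABS): |0|=0, |-4|=4, |7|=7, |8|=8, |6|=6 -> [0, 4, 7, 8, 6] (max |s|=8)
Stage 3 (AMPLIFY -1): 0*-1=0, 4*-1=-4, 7*-1=-7, 8*-1=-8, 6*-1=-6 -> [0, -4, -7, -8, -6] (max |s|=8)
Stage 4 (CLIP -19 29): clip(0,-19,29)=0, clip(-4,-19,29)=-4, clip(-7,-19,29)=-7, clip(-8,-19,29)=-8, clip(-6,-19,29)=-6 -> [0, -4, -7, -8, -6] (max |s|=8)
Stage 5 (CLIP -1 12): clip(0,-1,12)=0, clip(-4,-1,12)=-1, clip(-7,-1,12)=-1, clip(-8,-1,12)=-1, clip(-6,-1,12)=-1 -> [0, -1, -1, -1, -1] (max |s|=1)
Overall max amplitude: 8

Answer: 8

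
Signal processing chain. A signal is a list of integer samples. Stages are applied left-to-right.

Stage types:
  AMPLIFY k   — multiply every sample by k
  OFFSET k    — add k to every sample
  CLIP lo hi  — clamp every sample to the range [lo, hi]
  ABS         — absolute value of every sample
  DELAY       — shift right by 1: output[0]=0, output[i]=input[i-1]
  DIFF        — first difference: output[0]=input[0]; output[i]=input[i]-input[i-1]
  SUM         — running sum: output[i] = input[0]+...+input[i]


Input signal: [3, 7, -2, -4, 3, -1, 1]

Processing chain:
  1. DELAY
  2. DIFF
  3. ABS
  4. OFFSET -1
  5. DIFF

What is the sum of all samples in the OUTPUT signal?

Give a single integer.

Input: [3, 7, -2, -4, 3, -1, 1]
Stage 1 (DELAY): [0, 3, 7, -2, -4, 3, -1] = [0, 3, 7, -2, -4, 3, -1] -> [0, 3, 7, -2, -4, 3, -1]
Stage 2 (DIFF): s[0]=0, 3-0=3, 7-3=4, -2-7=-9, -4--2=-2, 3--4=7, -1-3=-4 -> [0, 3, 4, -9, -2, 7, -4]
Stage 3 (ABS): |0|=0, |3|=3, |4|=4, |-9|=9, |-2|=2, |7|=7, |-4|=4 -> [0, 3, 4, 9, 2, 7, 4]
Stage 4 (OFFSET -1): 0+-1=-1, 3+-1=2, 4+-1=3, 9+-1=8, 2+-1=1, 7+-1=6, 4+-1=3 -> [-1, 2, 3, 8, 1, 6, 3]
Stage 5 (DIFF): s[0]=-1, 2--1=3, 3-2=1, 8-3=5, 1-8=-7, 6-1=5, 3-6=-3 -> [-1, 3, 1, 5, -7, 5, -3]
Output sum: 3

Answer: 3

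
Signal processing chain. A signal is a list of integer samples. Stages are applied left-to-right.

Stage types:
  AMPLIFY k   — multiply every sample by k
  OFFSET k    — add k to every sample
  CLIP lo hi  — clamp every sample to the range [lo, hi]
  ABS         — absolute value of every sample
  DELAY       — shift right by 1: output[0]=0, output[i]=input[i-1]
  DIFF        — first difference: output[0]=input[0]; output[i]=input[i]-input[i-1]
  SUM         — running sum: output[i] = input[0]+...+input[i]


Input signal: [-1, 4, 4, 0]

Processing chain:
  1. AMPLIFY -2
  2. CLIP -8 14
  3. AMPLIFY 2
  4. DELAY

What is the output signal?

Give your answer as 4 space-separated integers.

Answer: 0 4 -16 -16

Derivation:
Input: [-1, 4, 4, 0]
Stage 1 (AMPLIFY -2): -1*-2=2, 4*-2=-8, 4*-2=-8, 0*-2=0 -> [2, -8, -8, 0]
Stage 2 (CLIP -8 14): clip(2,-8,14)=2, clip(-8,-8,14)=-8, clip(-8,-8,14)=-8, clip(0,-8,14)=0 -> [2, -8, -8, 0]
Stage 3 (AMPLIFY 2): 2*2=4, -8*2=-16, -8*2=-16, 0*2=0 -> [4, -16, -16, 0]
Stage 4 (DELAY): [0, 4, -16, -16] = [0, 4, -16, -16] -> [0, 4, -16, -16]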